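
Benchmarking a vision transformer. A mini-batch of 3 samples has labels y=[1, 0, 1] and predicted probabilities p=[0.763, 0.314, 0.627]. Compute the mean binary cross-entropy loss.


L[0] = -ln(0.763) = 0.2705
L[1] = -ln(1-0.314) = -ln(0.686) = 0.3769
L[2] = -ln(0.627) = 0.4668
mean = (0.2705 + 0.3769 + 0.4668)/3 = 0.3714

0.3714


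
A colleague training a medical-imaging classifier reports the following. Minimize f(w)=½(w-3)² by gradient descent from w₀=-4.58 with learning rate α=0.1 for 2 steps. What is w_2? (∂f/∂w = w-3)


step 1: grad = -4.58-3 = -7.58; w = -4.58 - 0.1·(-7.58) = -3.822
step 2: grad = -3.822-3 = -6.822; w = -3.822 - 0.1·(-6.822) = -3.1398

-3.1398


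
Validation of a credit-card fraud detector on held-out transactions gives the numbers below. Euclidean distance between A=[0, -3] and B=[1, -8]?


d = √((0-1)² + (-3+ 8)²)
  = √(1 + 25)
  = √26 = 5.099

5.099


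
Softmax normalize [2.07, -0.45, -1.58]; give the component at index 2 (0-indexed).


Exponentials: e^2.07=7.9248, e^-0.45=0.6376, e^-1.58=0.206
Sum = 8.7684
Softmax = [0.9038, 0.0727, 0.0235]
p[2] = 0.206/8.7684 = 0.0235

0.0235


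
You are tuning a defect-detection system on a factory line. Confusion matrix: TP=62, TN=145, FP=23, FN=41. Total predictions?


Total = TP + TN + FP + FN
= 62 + 145 + 23 + 41
= 271
(Predicted positive: 85, predicted negative: 186)

271


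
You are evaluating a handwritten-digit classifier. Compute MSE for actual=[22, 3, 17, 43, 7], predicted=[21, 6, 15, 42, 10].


Squared errors: (22-21)²=1, (3-6)²=9, (17-15)²=4, (43-42)²=1, (7-10)²=9
Sum = 24
MSE = 24/5 = 24/5

24/5


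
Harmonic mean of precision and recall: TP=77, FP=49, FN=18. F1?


Precision = 77/126 = 0.6111
Recall = 77/95 = 0.8105
F1 = 2·P·R/(P+R) = 2·TP/(2·TP+FP+FN) = 154/(154+49+18) = 154/221 = 0.6968

0.6968


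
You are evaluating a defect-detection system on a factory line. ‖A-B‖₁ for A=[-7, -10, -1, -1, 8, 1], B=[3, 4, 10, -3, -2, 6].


d = |-7-3| + |-10-4| + |-1-10| + |-1+ 3| + |8+ 2| + |1-6|
  = 10 + 14 + 11 + 2 + 10 + 5
  = 52

52


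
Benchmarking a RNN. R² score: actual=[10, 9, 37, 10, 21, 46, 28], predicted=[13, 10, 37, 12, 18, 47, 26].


ȳ = 23
SS_res = Σ(y-ŷ)² = 28
SS_tot = Σ(y-ȳ)² = 1288
R² = 1 - SS_res/SS_tot = 1 - 0.0217 = 0.9783

0.9783


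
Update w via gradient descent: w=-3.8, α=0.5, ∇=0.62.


w_new = w - α·∇
= -3.8 - 0.5·0.62
= -3.8 - 0.31
= -4.11

-4.11


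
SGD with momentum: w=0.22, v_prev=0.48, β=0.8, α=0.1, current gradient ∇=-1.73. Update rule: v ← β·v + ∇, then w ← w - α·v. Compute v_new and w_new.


v_new = 0.8·0.48 - 1.73 = 0.384 - 1.73 = -1.346
w_new = 0.22 - 0.1·-1.346 = 0.22 + 0.1346 = 0.3546

v_new=-1.346, w_new=0.3546


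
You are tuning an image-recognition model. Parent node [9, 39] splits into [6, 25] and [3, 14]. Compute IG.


Parent = [9, 39], H_parent = 0.6962
H_left = 0.7088 (n=31), H_right = 0.6723 (n=17)
H_children = (31/48)·0.7088 + (17/48)·0.6723 = 0.6959
IG = 0.6962 - 0.6959 = 0.0003

0.0003


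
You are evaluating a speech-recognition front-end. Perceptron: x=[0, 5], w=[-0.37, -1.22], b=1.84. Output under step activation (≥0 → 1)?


z = (0)·(-0.37) + (5)·(-1.22) + 1.84
  = -4.26
step(z) = 0 (z<0)

0


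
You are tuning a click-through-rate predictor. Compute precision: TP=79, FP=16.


Precision = TP/(TP+FP)
= 79/(79+16)
= 79/95 = 83.16%

83.16%


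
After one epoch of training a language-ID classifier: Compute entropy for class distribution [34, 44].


Probabilities: [34/78, 44/78] ≈ [0.4359, 0.5641]
H = -((34/78)·log₂(34/78) + (44/78)·log₂(44/78))
  = 0.9881 bits

0.9881 bits


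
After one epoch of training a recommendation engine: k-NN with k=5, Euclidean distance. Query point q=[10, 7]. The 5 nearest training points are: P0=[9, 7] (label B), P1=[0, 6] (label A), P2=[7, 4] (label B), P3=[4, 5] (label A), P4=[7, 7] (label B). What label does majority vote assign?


d(q,P0) = 1.0  (label B)
d(q,P1) = 10.0499  (label A)
d(q,P2) = 4.2426  (label B)
d(q,P3) = 6.3246  (label A)
d(q,P4) = 3.0  (label B)
Votes: A=2, B=3
Majority → B

B


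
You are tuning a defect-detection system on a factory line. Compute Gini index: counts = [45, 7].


Probabilities: [45/52, 7/52] ≈ [0.8654, 0.1346]
Σpᵢ² = (2025 + 49)/52² = 2074/2704
Gini = 1 - Σpᵢ² = 1 - 2074/2704 = 0.233

0.233


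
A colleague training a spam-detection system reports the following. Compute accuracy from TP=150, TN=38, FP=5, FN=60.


Accuracy = (TP+TN)/(TP+TN+FP+FN)
= (150+38)/(253)
= 188/253 = 74.31%

74.31%


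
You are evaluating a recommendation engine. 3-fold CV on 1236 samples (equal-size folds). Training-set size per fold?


Fold size = 1236/3 = 412
Training per fold = 1236 - 412 = 824

824


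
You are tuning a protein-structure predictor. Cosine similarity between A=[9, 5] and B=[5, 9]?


A·B = 9·5 + 5·9 = 90
‖A‖ = √106 = 10.2956, ‖B‖ = √106 = 10.2956
cos = 90/(√106·√106) = 90/√11236 = 0.8491

0.8491


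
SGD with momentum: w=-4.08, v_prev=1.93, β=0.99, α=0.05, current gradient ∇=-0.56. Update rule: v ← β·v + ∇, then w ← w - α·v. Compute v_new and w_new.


v_new = 0.99·1.93 - 0.56 = 1.9107 - 0.56 = 1.3507
w_new = -4.08 - 0.05·1.3507 = -4.08 - 0.067535 = -4.147535

v_new=1.3507, w_new=-4.147535


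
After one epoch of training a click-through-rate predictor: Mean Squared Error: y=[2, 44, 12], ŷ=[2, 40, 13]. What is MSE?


Squared errors: (2-2)²=0, (44-40)²=16, (12-13)²=1
Sum = 17
MSE = 17/3 = 17/3

17/3


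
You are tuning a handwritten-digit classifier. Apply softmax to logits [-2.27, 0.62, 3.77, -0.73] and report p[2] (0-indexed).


Exponentials: e^-2.27=0.1033, e^0.62=1.8589, e^3.77=43.3801, e^-0.73=0.4819
Sum = 45.8242
Softmax = [0.0023, 0.0406, 0.9467, 0.0105]
p[2] = 43.3801/45.8242 = 0.9467

0.9467


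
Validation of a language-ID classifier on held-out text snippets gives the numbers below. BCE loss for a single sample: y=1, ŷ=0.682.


BCE = -[y·ln(p) + (1-y)·ln(1-p)]
= -1·ln(0.682) - 0
= -ln(0.682) = 0.3827

0.3827


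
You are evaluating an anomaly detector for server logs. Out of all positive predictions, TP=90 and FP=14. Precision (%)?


Precision = TP/(TP+FP)
= 90/(90+14)
= 90/104 = 86.54%

86.54%


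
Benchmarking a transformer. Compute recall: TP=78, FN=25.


Recall = TP/(TP+FN)
= 78/(78+25)
= 78/103 = 75.73%

75.73%


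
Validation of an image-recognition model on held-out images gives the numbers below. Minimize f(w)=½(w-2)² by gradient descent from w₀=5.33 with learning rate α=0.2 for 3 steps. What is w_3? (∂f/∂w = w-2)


step 1: grad = 5.33-2 = 3.33; w = 5.33 - 0.2·(3.33) = 4.664
step 2: grad = 4.664-2 = 2.664; w = 4.664 - 0.2·(2.664) = 4.1312
step 3: grad = 4.1312-2 = 2.1312; w = 4.1312 - 0.2·(2.1312) = 3.70496

3.70496


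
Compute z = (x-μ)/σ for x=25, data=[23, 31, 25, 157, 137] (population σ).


μ = 74.6, σ = 59.51
z = (25 - 74.6)/59.51 = -0.8335

-0.8335


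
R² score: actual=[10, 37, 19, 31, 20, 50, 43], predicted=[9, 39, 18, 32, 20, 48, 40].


ȳ = 30
SS_res = Σ(y-ŷ)² = 20
SS_tot = Σ(y-ȳ)² = 1240
R² = 1 - SS_res/SS_tot = 1 - 0.0161 = 0.9839

0.9839


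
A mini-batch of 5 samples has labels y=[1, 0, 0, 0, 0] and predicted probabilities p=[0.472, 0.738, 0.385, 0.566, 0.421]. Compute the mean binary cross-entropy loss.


L[0] = -ln(0.472) = 0.7508
L[1] = -ln(1-0.738) = -ln(0.262) = 1.3394
L[2] = -ln(1-0.385) = -ln(0.615) = 0.4861
L[3] = -ln(1-0.566) = -ln(0.434) = 0.8347
L[4] = -ln(1-0.421) = -ln(0.579) = 0.5465
mean = (0.7508 + 1.3394 + 0.4861 + 0.8347 + 0.5465)/5 = 0.7915

0.7915


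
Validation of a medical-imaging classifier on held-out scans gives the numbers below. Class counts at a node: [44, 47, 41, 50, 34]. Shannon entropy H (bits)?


Probabilities: [44/216, 47/216, 41/216, 50/216, 34/216] ≈ [0.2037, 0.2176, 0.1898, 0.2315, 0.1574]
H = -((44/216)·log₂(44/216) + (47/216)·log₂(47/216) + (41/216)·log₂(41/216) + (50/216)·log₂(50/216) + (34/216)·log₂(34/216))
  = 2.3099 bits

2.3099 bits


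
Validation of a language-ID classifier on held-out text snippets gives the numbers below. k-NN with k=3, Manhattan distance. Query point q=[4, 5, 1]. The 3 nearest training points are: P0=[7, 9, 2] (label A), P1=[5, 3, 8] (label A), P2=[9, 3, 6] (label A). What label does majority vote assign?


d(q,P0) = 8  (label A)
d(q,P1) = 10  (label A)
d(q,P2) = 12  (label A)
Votes: A=3, B=0
Majority → A

A


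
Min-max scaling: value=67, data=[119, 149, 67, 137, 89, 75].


min=67, max=149
(67-67)/(149-67) = 0/82 = 0.0

0.0


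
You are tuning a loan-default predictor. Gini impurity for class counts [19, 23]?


Probabilities: [19/42, 23/42] ≈ [0.4524, 0.5476]
Σpᵢ² = (361 + 529)/42² = 890/1764
Gini = 1 - Σpᵢ² = 1 - 890/1764 = 0.4955

0.4955


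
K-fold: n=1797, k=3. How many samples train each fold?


Fold size = 1797/3 = 599
Training per fold = 1797 - 599 = 1198

1198


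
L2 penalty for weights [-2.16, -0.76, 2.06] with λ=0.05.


‖w‖₂² = (-2.16)² + (-0.76)² + (2.06)²
     = 4.6656 + 0.5776 + 4.2436
     = 9.4868
λ·‖w‖₂² = 0.05·9.4868 = 0.47434

0.47434


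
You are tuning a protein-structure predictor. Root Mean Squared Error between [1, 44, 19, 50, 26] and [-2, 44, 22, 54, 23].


MSE = 43/5 = 8.6
RMSE = √(43/5) = 2.9326

2.9326


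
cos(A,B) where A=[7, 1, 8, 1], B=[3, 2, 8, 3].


A·B = 7·3 + 1·2 + 8·8 + 1·3 = 90
‖A‖ = √115 = 10.7238, ‖B‖ = √86 = 9.2736
cos = 90/(√115·√86) = 90/√9890 = 0.905

0.905


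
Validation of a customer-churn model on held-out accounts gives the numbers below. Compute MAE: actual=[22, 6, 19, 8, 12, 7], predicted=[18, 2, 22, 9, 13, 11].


Absolute errors: |22-18|=4, |6-2|=4, |19-22|=3, |8-9|=1, |12-13|=1, |7-11|=4
Sum = 17
MAE = 17/6 = 17/6

17/6


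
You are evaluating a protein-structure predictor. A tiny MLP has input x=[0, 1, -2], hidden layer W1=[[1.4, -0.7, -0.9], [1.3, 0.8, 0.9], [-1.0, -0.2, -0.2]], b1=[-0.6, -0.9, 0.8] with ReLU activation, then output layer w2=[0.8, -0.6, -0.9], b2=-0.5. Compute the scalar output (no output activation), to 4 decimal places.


z1[0] = (1.4)·(0) + (-0.7)·(1) + (-0.9)·(-2) - 0.6 = 0.5
z1[1] = (1.3)·(0) + (0.8)·(1) + (0.9)·(-2) - 0.9 = -1.9
z1[2] = (-1.0)·(0) + (-0.2)·(1) + (-0.2)·(-2) + 0.8 = 1.0
h = ReLU(z1) = [0.5, 0.0, 1.0]
output = (0.8)·(0.5) + (-0.6)·(0.0) + (-0.9)·(1.0) - 0.5 = -1.0

-1.0


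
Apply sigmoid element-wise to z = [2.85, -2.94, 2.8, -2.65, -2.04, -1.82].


σ(2.85) = 1/(1+e^-2.85) = 0.9453
σ(-2.94) = 1/(1+e^2.94) = 0.0502
σ(2.8) = 1/(1+e^-2.8) = 0.9427
σ(-2.65) = 1/(1+e^2.65) = 0.066
σ(-2.04) = 1/(1+e^2.04) = 0.1151
σ(-1.82) = 1/(1+e^1.82) = 0.1394
result = [0.9453, 0.0502, 0.9427, 0.066, 0.1151, 0.1394]

[0.9453, 0.0502, 0.9427, 0.066, 0.1151, 0.1394]


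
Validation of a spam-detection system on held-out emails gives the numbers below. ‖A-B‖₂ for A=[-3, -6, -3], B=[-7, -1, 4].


d = √((-3+ 7)² + (-6+ 1)² + (-3-4)²)
  = √(16 + 25 + 49)
  = √90 = 9.4868

9.4868


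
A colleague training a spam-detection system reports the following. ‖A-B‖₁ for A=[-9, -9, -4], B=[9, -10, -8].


d = |-9-9| + |-9+ 10| + |-4+ 8|
  = 18 + 1 + 4
  = 23

23


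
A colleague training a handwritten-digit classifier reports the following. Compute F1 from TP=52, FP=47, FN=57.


Precision = 52/99 = 0.5253
Recall = 52/109 = 0.4771
F1 = 2·P·R/(P+R) = 2·TP/(2·TP+FP+FN) = 104/(104+47+57) = 104/208 = 0.5

0.5


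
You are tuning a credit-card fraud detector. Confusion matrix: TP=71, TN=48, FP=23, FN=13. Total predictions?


Total = TP + TN + FP + FN
= 71 + 48 + 23 + 13
= 155
(Predicted positive: 94, predicted negative: 61)

155


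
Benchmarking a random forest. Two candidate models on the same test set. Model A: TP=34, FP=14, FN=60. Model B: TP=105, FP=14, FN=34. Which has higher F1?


Model A: P=34/48=0.7083, R=34/94=0.3617, F1=2PR/(P+R)=2TP/(2TP+FP+FN)=68/142=0.4789
Model B: P=105/119=0.8824, R=105/139=0.7554, F1=2PR/(P+R)=2TP/(2TP+FP+FN)=210/258=0.814
0.4789 < 0.814 → Model B

Model B


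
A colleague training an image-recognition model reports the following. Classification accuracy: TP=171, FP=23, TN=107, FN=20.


Accuracy = (TP+TN)/(TP+TN+FP+FN)
= (171+107)/(321)
= 278/321 = 86.6%

86.6%


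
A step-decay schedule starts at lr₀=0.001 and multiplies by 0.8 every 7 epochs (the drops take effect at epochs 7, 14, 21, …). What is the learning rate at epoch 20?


n_drops = ⌊20/7⌋ = 2
lr = 0.001·0.8^2 = 0.001·0.64 = 0.00064

0.00064


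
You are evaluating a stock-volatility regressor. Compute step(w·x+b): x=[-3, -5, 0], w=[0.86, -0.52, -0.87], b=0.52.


z = (-3)·(0.86) + (-5)·(-0.52) + (0)·(-0.87) + 0.52
  = 0.54
step(z) = 1 (z≥0)

1


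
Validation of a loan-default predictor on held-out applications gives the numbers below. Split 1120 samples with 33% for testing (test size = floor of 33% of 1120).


Test = ⌊1120·33/100⌋ = 369
Train = 1120 - 369 = 751

Train: 751, Test: 369


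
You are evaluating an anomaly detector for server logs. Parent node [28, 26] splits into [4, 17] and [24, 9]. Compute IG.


Parent = [28, 26], H_parent = 0.999
H_left = 0.7025 (n=21), H_right = 0.8454 (n=33)
H_children = (21/54)·0.7025 + (33/54)·0.8454 = 0.7898
IG = 0.999 - 0.7898 = 0.2092

0.2092


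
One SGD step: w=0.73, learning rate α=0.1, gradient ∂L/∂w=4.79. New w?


w_new = w - α·∇
= 0.73 - 0.1·4.79
= 0.73 - 0.479
= 0.251

0.251


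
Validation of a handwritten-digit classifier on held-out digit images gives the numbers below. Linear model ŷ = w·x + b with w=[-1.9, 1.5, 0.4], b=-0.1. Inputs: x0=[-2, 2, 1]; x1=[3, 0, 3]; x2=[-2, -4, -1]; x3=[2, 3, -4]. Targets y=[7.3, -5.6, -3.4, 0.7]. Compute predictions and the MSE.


ŷ0 = (-1.9)·(-2) + (1.5)·(2) + (0.4)·(1) - 0.1 = 7.1
ŷ1 = (-1.9)·(3) + (1.5)·(0) + (0.4)·(3) - 0.1 = -4.6
ŷ2 = (-1.9)·(-2) + (1.5)·(-4) + (0.4)·(-1) - 0.1 = -2.7
ŷ3 = (-1.9)·(2) + (1.5)·(3) + (0.4)·(-4) - 0.1 = -1.0
errors² = [0.04, 1.0, 0.49, 2.89]
MSE = 4.4200/4 = 1.105

1.105


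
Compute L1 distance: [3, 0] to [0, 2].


d = |3-0| + |0-2|
  = 3 + 2
  = 5

5


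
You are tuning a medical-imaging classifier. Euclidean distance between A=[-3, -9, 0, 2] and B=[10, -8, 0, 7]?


d = √((-3-10)² + (-9+ 8)² + (0-0)² + (2-7)²)
  = √(169 + 1 + 0 + 25)
  = √195 = 13.9642

13.9642


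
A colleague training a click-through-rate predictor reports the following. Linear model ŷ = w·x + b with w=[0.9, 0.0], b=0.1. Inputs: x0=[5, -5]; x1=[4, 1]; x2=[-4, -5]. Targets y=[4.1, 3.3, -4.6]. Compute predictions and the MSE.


ŷ0 = (0.9)·(5) + (0.0)·(-5) + 0.1 = 4.6
ŷ1 = (0.9)·(4) + (0.0)·(1) + 0.1 = 3.7
ŷ2 = (0.9)·(-4) + (0.0)·(-5) + 0.1 = -3.5
errors² = [0.25, 0.16, 1.21]
MSE = 1.6200/3 = 0.54

0.54


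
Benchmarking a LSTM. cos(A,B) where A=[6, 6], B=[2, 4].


A·B = 6·2 + 6·4 = 36
‖A‖ = √72 = 8.4853, ‖B‖ = √20 = 4.4721
cos = 36/(√72·√20) = 36/√1440 = 0.9487

0.9487


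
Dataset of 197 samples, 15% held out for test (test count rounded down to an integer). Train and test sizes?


Test = ⌊197·15/100⌋ = 29
Train = 197 - 29 = 168

Train: 168, Test: 29


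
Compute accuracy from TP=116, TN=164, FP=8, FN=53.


Accuracy = (TP+TN)/(TP+TN+FP+FN)
= (116+164)/(341)
= 280/341 = 82.11%

82.11%


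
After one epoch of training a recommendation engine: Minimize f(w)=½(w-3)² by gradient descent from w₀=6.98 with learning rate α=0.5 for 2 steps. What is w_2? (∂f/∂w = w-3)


step 1: grad = 6.98-3 = 3.98; w = 6.98 - 0.5·(3.98) = 4.99
step 2: grad = 4.99-3 = 1.99; w = 4.99 - 0.5·(1.99) = 3.995

3.995


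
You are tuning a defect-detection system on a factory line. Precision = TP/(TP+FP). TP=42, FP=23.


Precision = TP/(TP+FP)
= 42/(42+23)
= 42/65 = 64.62%

64.62%


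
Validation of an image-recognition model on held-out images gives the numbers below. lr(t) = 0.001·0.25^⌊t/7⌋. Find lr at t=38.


n_drops = ⌊38/7⌋ = 5
lr = 0.001·0.25^5 = 0.001·0.0009765625 = 0.0000009765625

0.0000009765625


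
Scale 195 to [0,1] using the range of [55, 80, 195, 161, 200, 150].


min=55, max=200
(195-55)/(200-55) = 140/145 = 0.9655

0.9655


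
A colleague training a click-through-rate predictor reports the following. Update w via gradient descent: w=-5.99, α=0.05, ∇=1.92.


w_new = w - α·∇
= -5.99 - 0.05·1.92
= -5.99 - 0.096
= -6.086

-6.086


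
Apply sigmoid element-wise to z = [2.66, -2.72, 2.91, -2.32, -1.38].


σ(2.66) = 1/(1+e^-2.66) = 0.9346
σ(-2.72) = 1/(1+e^2.72) = 0.0618
σ(2.91) = 1/(1+e^-2.91) = 0.9483
σ(-2.32) = 1/(1+e^2.32) = 0.0895
σ(-1.38) = 1/(1+e^1.38) = 0.201
result = [0.9346, 0.0618, 0.9483, 0.0895, 0.201]

[0.9346, 0.0618, 0.9483, 0.0895, 0.201]


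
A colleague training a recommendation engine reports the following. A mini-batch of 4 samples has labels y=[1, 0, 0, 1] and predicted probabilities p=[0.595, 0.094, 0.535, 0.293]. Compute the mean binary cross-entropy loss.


L[0] = -ln(0.595) = 0.5192
L[1] = -ln(1-0.094) = -ln(0.906) = 0.0987
L[2] = -ln(1-0.535) = -ln(0.465) = 0.7657
L[3] = -ln(0.293) = 1.2276
mean = (0.5192 + 0.0987 + 0.7657 + 1.2276)/4 = 0.6528

0.6528


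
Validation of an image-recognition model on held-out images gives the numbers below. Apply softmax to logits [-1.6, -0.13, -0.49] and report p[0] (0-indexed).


Exponentials: e^-1.6=0.2019, e^-0.13=0.8781, e^-0.49=0.6126
Sum = 1.6926
Softmax = [0.1193, 0.5188, 0.3619]
p[0] = 0.2019/1.6926 = 0.1193

0.1193


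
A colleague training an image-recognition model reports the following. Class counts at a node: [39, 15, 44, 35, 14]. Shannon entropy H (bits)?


Probabilities: [39/147, 15/147, 44/147, 35/147, 14/147] ≈ [0.2653, 0.102, 0.2993, 0.2381, 0.0952]
H = -((39/147)·log₂(39/147) + (15/147)·log₂(15/147) + (44/147)·log₂(44/147) + (35/147)·log₂(35/147) + (14/147)·log₂(14/147))
  = 2.1808 bits

2.1808 bits


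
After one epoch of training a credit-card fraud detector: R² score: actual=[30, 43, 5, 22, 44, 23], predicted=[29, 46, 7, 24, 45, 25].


ȳ = 27.8333
SS_res = Σ(y-ŷ)² = 23
SS_tot = Σ(y-ȳ)² = 1074.83
R² = 1 - SS_res/SS_tot = 1 - 0.0214 = 0.9786

0.9786


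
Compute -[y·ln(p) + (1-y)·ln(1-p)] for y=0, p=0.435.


BCE = -[y·ln(p) + (1-y)·ln(1-p)]
= -0 - 1·ln(1-0.435)
= -ln(0.565) = 0.5709

0.5709


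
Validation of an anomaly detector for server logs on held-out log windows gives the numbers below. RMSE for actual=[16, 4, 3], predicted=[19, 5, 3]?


MSE = 10/3 = 3.3333
RMSE = √(10/3) = 1.8257

1.8257


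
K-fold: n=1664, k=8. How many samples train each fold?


Fold size = 1664/8 = 208
Training per fold = 1664 - 208 = 1456

1456


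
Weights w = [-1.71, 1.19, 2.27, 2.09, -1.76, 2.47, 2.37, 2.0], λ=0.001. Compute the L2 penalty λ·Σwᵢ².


‖w‖₂² = (-1.71)² + (1.19)² + (2.27)² + (2.09)² + (-1.76)² + (2.47)² + (2.37)² + (2.0)²
     = 2.9241 + 1.4161 + 5.1529 + 4.3681 + 3.0976 + 6.1009 + 5.6169 + 4
     = 32.6766
λ·‖w‖₂² = 0.001·32.6766 = 0.032677

0.032677


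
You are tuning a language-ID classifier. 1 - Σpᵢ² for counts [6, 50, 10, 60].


Probabilities: [6/126, 50/126, 10/126, 60/126] ≈ [0.0476, 0.3968, 0.0794, 0.4762]
Σpᵢ² = (36 + 2500 + 100 + 3600)/126² = 6236/15876
Gini = 1 - Σpᵢ² = 1 - 6236/15876 = 0.6072

0.6072


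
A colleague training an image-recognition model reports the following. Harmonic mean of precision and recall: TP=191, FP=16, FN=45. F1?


Precision = 191/207 = 0.9227
Recall = 191/236 = 0.8093
F1 = 2·P·R/(P+R) = 2·TP/(2·TP+FP+FN) = 382/(382+16+45) = 382/443 = 0.8623

0.8623


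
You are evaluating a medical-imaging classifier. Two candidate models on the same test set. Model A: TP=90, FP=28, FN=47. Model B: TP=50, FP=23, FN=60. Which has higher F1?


Model A: P=90/118=0.7627, R=90/137=0.6569, F1=2PR/(P+R)=2TP/(2TP+FP+FN)=180/255=0.7059
Model B: P=50/73=0.6849, R=50/110=0.4545, F1=2PR/(P+R)=2TP/(2TP+FP+FN)=100/183=0.5464
0.7059 > 0.5464 → Model A

Model A


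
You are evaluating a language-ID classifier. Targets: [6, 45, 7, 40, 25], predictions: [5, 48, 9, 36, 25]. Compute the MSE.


Squared errors: (6-5)²=1, (45-48)²=9, (7-9)²=4, (40-36)²=16, (25-25)²=0
Sum = 30
MSE = 30/5 = 6

6


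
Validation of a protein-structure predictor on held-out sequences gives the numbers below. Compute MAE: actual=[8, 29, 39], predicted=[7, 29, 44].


Absolute errors: |8-7|=1, |29-29|=0, |39-44|=5
Sum = 6
MAE = 6/3 = 2

2


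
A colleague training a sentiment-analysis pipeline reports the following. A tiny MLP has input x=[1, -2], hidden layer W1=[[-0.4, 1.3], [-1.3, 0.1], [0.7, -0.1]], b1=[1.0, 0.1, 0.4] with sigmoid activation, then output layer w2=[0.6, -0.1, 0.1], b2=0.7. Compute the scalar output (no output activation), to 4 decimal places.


z1[0] = (-0.4)·(1) + (1.3)·(-2) + 1.0 = -2.0
z1[1] = (-1.3)·(1) + (0.1)·(-2) + 0.1 = -1.4
z1[2] = (0.7)·(1) + (-0.1)·(-2) + 0.4 = 1.3
h = sigmoid(z1) = [0.1192, 0.1978, 0.7858]
output = (0.6)·(0.1192) + (-0.1)·(0.1978) + (0.1)·(0.7858) + 0.7 = 0.8303

0.8303


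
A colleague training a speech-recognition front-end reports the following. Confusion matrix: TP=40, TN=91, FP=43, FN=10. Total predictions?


Total = TP + TN + FP + FN
= 40 + 91 + 43 + 10
= 184
(Predicted positive: 83, predicted negative: 101)

184


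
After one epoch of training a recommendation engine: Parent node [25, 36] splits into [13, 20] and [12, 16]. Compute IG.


Parent = [25, 36], H_parent = 0.9764
H_left = 0.9673 (n=33), H_right = 0.9852 (n=28)
H_children = (33/61)·0.9673 + (28/61)·0.9852 = 0.9755
IG = 0.9764 - 0.9755 = 0.0009

0.0009


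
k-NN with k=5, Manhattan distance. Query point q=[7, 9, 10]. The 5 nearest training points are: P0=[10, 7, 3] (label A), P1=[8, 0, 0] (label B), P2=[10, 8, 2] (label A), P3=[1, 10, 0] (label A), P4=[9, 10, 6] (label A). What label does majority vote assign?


d(q,P0) = 12  (label A)
d(q,P1) = 20  (label B)
d(q,P2) = 12  (label A)
d(q,P3) = 17  (label A)
d(q,P4) = 7  (label A)
Votes: A=4, B=1
Majority → A

A


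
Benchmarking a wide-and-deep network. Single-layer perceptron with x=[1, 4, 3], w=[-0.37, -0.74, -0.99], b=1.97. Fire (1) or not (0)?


z = (1)·(-0.37) + (4)·(-0.74) + (3)·(-0.99) + 1.97
  = -4.33
step(z) = 0 (z<0)

0


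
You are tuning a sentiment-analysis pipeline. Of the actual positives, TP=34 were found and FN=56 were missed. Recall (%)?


Recall = TP/(TP+FN)
= 34/(34+56)
= 34/90 = 37.78%

37.78%


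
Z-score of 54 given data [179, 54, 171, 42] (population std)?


μ = 111.5, σ = 63.7044
z = (54 - 111.5)/63.7044 = -0.9026

-0.9026


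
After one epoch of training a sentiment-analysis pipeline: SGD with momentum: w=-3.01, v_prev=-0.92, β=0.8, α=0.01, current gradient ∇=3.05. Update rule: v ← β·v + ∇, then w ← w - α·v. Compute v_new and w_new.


v_new = 0.8·-0.92 + 3.05 = -0.736 + 3.05 = 2.314
w_new = -3.01 - 0.01·2.314 = -3.01 - 0.02314 = -3.03314

v_new=2.314, w_new=-3.03314


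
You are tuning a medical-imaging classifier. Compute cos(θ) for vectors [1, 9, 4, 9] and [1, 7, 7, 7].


A·B = 1·1 + 9·7 + 4·7 + 9·7 = 155
‖A‖ = √179 = 13.3791, ‖B‖ = √148 = 12.1655
cos = 155/(√179·√148) = 155/√26492 = 0.9523

0.9523


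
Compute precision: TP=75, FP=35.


Precision = TP/(TP+FP)
= 75/(75+35)
= 75/110 = 68.18%

68.18%


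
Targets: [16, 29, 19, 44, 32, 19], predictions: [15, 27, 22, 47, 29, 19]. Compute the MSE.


Squared errors: (16-15)²=1, (29-27)²=4, (19-22)²=9, (44-47)²=9, (32-29)²=9, (19-19)²=0
Sum = 32
MSE = 32/6 = 16/3

16/3


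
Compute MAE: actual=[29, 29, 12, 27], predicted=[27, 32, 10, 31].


Absolute errors: |29-27|=2, |29-32|=3, |12-10|=2, |27-31|=4
Sum = 11
MAE = 11/4 = 11/4

11/4


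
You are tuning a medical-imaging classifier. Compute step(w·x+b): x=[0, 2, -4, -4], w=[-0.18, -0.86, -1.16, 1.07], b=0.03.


z = (0)·(-0.18) + (2)·(-0.86) + (-4)·(-1.16) + (-4)·(1.07) + 0.03
  = -1.33
step(z) = 0 (z<0)

0


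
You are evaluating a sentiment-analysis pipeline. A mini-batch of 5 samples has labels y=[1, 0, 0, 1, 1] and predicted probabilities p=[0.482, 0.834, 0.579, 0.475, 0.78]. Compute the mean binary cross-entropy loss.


L[0] = -ln(0.482) = 0.7298
L[1] = -ln(1-0.834) = -ln(0.166) = 1.7958
L[2] = -ln(1-0.579) = -ln(0.421) = 0.8651
L[3] = -ln(0.475) = 0.7444
L[4] = -ln(0.78) = 0.2485
mean = (0.7298 + 1.7958 + 0.8651 + 0.7444 + 0.2485)/5 = 0.8767

0.8767


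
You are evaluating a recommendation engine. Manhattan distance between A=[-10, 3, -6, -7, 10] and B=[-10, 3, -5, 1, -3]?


d = |-10+ 10| + |3-3| + |-6+ 5| + |-7-1| + |10+ 3|
  = 0 + 0 + 1 + 8 + 13
  = 22

22


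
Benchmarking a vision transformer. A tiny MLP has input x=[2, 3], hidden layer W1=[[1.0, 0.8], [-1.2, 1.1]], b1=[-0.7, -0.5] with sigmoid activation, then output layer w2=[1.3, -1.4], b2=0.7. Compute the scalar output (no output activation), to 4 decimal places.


z1[0] = (1.0)·(2) + (0.8)·(3) - 0.7 = 3.7
z1[1] = (-1.2)·(2) + (1.1)·(3) - 0.5 = 0.4
h = sigmoid(z1) = [0.9759, 0.5987]
output = (1.3)·(0.9759) + (-1.4)·(0.5987) + 0.7 = 1.1305

1.1305


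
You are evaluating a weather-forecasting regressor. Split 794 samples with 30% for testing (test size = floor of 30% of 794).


Test = ⌊794·30/100⌋ = 238
Train = 794 - 238 = 556

Train: 556, Test: 238


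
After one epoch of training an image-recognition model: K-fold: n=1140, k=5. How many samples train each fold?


Fold size = 1140/5 = 228
Training per fold = 1140 - 228 = 912

912


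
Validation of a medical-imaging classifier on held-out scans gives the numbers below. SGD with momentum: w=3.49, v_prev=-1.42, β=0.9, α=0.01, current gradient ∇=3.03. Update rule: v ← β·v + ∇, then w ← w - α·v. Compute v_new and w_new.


v_new = 0.9·-1.42 + 3.03 = -1.278 + 3.03 = 1.752
w_new = 3.49 - 0.01·1.752 = 3.49 - 0.01752 = 3.47248

v_new=1.752, w_new=3.47248


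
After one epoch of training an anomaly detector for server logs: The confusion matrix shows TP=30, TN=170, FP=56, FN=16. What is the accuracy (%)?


Accuracy = (TP+TN)/(TP+TN+FP+FN)
= (30+170)/(272)
= 200/272 = 73.53%

73.53%


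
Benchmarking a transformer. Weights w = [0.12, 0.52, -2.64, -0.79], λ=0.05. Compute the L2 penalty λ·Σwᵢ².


‖w‖₂² = (0.12)² + (0.52)² + (-2.64)² + (-0.79)²
     = 0.0144 + 0.2704 + 6.9696 + 0.6241
     = 7.8785
λ·‖w‖₂² = 0.05·7.8785 = 0.393925

0.393925


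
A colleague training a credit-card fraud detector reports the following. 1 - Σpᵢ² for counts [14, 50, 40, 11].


Probabilities: [14/115, 50/115, 40/115, 11/115] ≈ [0.1217, 0.4348, 0.3478, 0.0957]
Σpᵢ² = (196 + 2500 + 1600 + 121)/115² = 4417/13225
Gini = 1 - Σpᵢ² = 1 - 4417/13225 = 0.666

0.666


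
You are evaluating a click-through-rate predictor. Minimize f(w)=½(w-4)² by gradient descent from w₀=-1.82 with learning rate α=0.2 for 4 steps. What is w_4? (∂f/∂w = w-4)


step 1: grad = -1.82-4 = -5.82; w = -1.82 - 0.2·(-5.82) = -0.656
step 2: grad = -0.656-4 = -4.656; w = -0.656 - 0.2·(-4.656) = 0.2752
step 3: grad = 0.2752-4 = -3.7248; w = 0.2752 - 0.2·(-3.7248) = 1.02016
step 4: grad = 1.02016-4 = -2.97984; w = 1.02016 - 0.2·(-2.97984) = 1.616128

1.616128


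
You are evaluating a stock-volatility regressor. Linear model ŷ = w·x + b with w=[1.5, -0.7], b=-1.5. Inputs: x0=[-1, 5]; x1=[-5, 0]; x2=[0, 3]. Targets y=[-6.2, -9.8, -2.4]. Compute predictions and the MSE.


ŷ0 = (1.5)·(-1) + (-0.7)·(5) - 1.5 = -6.5
ŷ1 = (1.5)·(-5) + (-0.7)·(0) - 1.5 = -9.0
ŷ2 = (1.5)·(0) + (-0.7)·(3) - 1.5 = -3.6
errors² = [0.09, 0.64, 1.44]
MSE = 2.1700/3 = 0.7233

0.7233


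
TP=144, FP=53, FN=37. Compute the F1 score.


Precision = 144/197 = 0.731
Recall = 144/181 = 0.7956
F1 = 2·P·R/(P+R) = 2·TP/(2·TP+FP+FN) = 288/(288+53+37) = 288/378 = 0.7619

0.7619


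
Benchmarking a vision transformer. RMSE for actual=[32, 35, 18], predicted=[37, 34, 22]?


MSE = 42/3 = 14
RMSE = √(42/3) = 3.7417

3.7417


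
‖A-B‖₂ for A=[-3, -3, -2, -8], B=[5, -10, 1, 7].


d = √((-3-5)² + (-3+ 10)² + (-2-1)² + (-8-7)²)
  = √(64 + 49 + 9 + 225)
  = √347 = 18.6279

18.6279


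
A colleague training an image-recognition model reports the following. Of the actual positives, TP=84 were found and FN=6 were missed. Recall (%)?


Recall = TP/(TP+FN)
= 84/(84+6)
= 84/90 = 93.33%

93.33%


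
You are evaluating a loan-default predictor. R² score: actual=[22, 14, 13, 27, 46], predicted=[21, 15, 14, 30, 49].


ȳ = 24.4
SS_res = Σ(y-ŷ)² = 21
SS_tot = Σ(y-ȳ)² = 717.2
R² = 1 - SS_res/SS_tot = 1 - 0.0293 = 0.9707

0.9707


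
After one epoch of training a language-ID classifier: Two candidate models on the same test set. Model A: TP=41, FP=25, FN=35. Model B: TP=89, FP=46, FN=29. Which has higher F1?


Model A: P=41/66=0.6212, R=41/76=0.5395, F1=2PR/(P+R)=2TP/(2TP+FP+FN)=82/142=0.5775
Model B: P=89/135=0.6593, R=89/118=0.7542, F1=2PR/(P+R)=2TP/(2TP+FP+FN)=178/253=0.7036
0.5775 < 0.7036 → Model B

Model B


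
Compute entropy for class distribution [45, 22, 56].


Probabilities: [45/123, 22/123, 56/123] ≈ [0.3659, 0.1789, 0.4553]
H = -((45/123)·log₂(45/123) + (22/123)·log₂(22/123) + (56/123)·log₂(56/123))
  = 1.4917 bits

1.4917 bits


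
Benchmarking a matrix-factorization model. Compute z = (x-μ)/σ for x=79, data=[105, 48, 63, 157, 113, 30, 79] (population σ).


μ = 85, σ = 40.1462
z = (79 - 85)/40.1462 = -0.1495

-0.1495


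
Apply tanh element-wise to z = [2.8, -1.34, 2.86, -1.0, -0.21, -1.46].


tanh(2.8) = 0.9926
tanh(-1.34) = -0.8717
tanh(2.86) = 0.9935
tanh(-1.0) = -0.7616
tanh(-0.21) = -0.207
tanh(-1.46) = -0.8977
result = [0.9926, -0.8717, 0.9935, -0.7616, -0.207, -0.8977]

[0.9926, -0.8717, 0.9935, -0.7616, -0.207, -0.8977]


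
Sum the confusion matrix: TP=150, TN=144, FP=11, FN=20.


Total = TP + TN + FP + FN
= 150 + 144 + 11 + 20
= 325
(Predicted positive: 161, predicted negative: 164)

325


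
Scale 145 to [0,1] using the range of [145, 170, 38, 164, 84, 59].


min=38, max=170
(145-38)/(170-38) = 107/132 = 0.8106

0.8106


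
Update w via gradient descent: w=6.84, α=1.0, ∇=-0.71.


w_new = w - α·∇
= 6.84 - 1.0·-0.71
= 6.84 + 0.71
= 7.55

7.55


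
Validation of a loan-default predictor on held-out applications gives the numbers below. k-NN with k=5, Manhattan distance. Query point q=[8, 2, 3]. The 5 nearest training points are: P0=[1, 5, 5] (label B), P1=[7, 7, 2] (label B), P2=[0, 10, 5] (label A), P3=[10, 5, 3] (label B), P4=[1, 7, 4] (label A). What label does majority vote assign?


d(q,P0) = 12  (label B)
d(q,P1) = 7  (label B)
d(q,P2) = 18  (label A)
d(q,P3) = 5  (label B)
d(q,P4) = 13  (label A)
Votes: A=2, B=3
Majority → B

B


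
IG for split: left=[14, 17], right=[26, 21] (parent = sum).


Parent = [40, 38], H_parent = 0.9995
H_left = 0.9932 (n=31), H_right = 0.9918 (n=47)
H_children = (31/78)·0.9932 + (47/78)·0.9918 = 0.9924
IG = 0.9995 - 0.9924 = 0.0071

0.0071


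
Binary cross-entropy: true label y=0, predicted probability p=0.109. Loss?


BCE = -[y·ln(p) + (1-y)·ln(1-p)]
= -0 - 1·ln(1-0.109)
= -ln(0.891) = 0.1154

0.1154


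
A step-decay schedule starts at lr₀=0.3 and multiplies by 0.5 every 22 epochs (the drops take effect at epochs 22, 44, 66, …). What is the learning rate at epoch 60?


n_drops = ⌊60/22⌋ = 2
lr = 0.3·0.5^2 = 0.3·0.25 = 0.075

0.075


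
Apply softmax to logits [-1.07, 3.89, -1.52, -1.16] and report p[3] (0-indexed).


Exponentials: e^-1.07=0.343, e^3.89=48.9109, e^-1.52=0.2187, e^-1.16=0.3135
Sum = 49.7861
Softmax = [0.0069, 0.9824, 0.0044, 0.0063]
p[3] = 0.3135/49.7861 = 0.0063

0.0063


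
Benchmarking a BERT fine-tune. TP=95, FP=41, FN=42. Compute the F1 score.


Precision = 95/136 = 0.6985
Recall = 95/137 = 0.6934
F1 = 2·P·R/(P+R) = 2·TP/(2·TP+FP+FN) = 190/(190+41+42) = 190/273 = 0.696

0.696


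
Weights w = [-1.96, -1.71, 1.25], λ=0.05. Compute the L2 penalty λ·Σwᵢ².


‖w‖₂² = (-1.96)² + (-1.71)² + (1.25)²
     = 3.8416 + 2.9241 + 1.5625
     = 8.3282
λ·‖w‖₂² = 0.05·8.3282 = 0.41641

0.41641


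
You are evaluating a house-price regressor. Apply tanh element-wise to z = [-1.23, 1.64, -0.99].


tanh(-1.23) = -0.8426
tanh(1.64) = 0.9275
tanh(-0.99) = -0.7574
result = [-0.8426, 0.9275, -0.7574]

[-0.8426, 0.9275, -0.7574]


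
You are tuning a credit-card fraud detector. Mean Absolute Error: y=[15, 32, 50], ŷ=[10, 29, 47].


Absolute errors: |15-10|=5, |32-29|=3, |50-47|=3
Sum = 11
MAE = 11/3 = 11/3

11/3


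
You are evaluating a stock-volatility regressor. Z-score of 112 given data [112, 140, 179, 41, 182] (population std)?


μ = 130.8, σ = 51.859
z = (112 - 130.8)/51.859 = -0.3625

-0.3625


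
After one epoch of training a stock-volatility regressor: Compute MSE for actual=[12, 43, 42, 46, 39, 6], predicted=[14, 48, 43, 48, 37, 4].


Squared errors: (12-14)²=4, (43-48)²=25, (42-43)²=1, (46-48)²=4, (39-37)²=4, (6-4)²=4
Sum = 42
MSE = 42/6 = 7

7


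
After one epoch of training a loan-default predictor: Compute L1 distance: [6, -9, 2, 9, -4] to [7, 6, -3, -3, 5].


d = |6-7| + |-9-6| + |2+ 3| + |9+ 3| + |-4-5|
  = 1 + 15 + 5 + 12 + 9
  = 42

42


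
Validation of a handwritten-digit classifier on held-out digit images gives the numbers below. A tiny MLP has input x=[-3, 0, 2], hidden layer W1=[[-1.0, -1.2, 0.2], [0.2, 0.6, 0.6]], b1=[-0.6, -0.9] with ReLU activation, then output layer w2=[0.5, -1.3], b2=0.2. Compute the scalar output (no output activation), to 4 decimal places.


z1[0] = (-1.0)·(-3) + (-1.2)·(0) + (0.2)·(2) - 0.6 = 2.8
z1[1] = (0.2)·(-3) + (0.6)·(0) + (0.6)·(2) - 0.9 = -0.3
h = ReLU(z1) = [2.8, 0.0]
output = (0.5)·(2.8) + (-1.3)·(0.0) + 0.2 = 1.6

1.6


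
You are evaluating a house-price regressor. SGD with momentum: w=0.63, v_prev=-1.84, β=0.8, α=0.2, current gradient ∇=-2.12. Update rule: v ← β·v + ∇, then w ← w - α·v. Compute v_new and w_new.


v_new = 0.8·-1.84 - 2.12 = -1.472 - 2.12 = -3.592
w_new = 0.63 - 0.2·-3.592 = 0.63 + 0.7184 = 1.3484

v_new=-3.592, w_new=1.3484


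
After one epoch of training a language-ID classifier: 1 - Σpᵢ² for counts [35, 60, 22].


Probabilities: [35/117, 60/117, 22/117] ≈ [0.2991, 0.5128, 0.188]
Σpᵢ² = (1225 + 3600 + 484)/117² = 5309/13689
Gini = 1 - Σpᵢ² = 1 - 5309/13689 = 0.6122

0.6122


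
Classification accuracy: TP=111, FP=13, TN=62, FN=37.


Accuracy = (TP+TN)/(TP+TN+FP+FN)
= (111+62)/(223)
= 173/223 = 77.58%

77.58%


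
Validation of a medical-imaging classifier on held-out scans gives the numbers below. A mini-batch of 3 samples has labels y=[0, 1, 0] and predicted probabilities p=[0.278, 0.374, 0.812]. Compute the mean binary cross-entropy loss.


L[0] = -ln(1-0.278) = -ln(0.722) = 0.3257
L[1] = -ln(0.374) = 0.9835
L[2] = -ln(1-0.812) = -ln(0.188) = 1.6713
mean = (0.3257 + 0.9835 + 1.6713)/3 = 0.9935

0.9935


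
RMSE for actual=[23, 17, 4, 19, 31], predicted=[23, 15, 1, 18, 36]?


MSE = 39/5 = 7.8
RMSE = √(39/5) = 2.7928

2.7928


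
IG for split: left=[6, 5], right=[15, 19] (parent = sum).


Parent = [21, 24], H_parent = 0.9968
H_left = 0.994 (n=11), H_right = 0.99 (n=34)
H_children = (11/45)·0.994 + (34/45)·0.99 = 0.991
IG = 0.9968 - 0.991 = 0.0058

0.0058


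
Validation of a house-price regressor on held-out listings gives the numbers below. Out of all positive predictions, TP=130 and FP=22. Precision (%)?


Precision = TP/(TP+FP)
= 130/(130+22)
= 130/152 = 85.53%

85.53%


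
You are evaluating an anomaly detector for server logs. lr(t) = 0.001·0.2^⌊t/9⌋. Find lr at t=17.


n_drops = ⌊17/9⌋ = 1
lr = 0.001·0.2^1 = 0.001·0.2 = 0.0002

0.0002


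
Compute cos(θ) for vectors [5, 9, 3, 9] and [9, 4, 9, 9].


A·B = 5·9 + 9·4 + 3·9 + 9·9 = 189
‖A‖ = √196 = 14, ‖B‖ = √259 = 16.0935
cos = 189/(√196·√259) = 189/√50764 = 0.8388

0.8388


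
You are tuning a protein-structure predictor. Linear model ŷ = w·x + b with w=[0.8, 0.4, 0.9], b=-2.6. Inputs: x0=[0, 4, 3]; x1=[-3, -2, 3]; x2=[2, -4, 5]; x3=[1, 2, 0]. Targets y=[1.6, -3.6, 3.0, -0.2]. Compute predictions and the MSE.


ŷ0 = (0.8)·(0) + (0.4)·(4) + (0.9)·(3) - 2.6 = 1.7
ŷ1 = (0.8)·(-3) + (0.4)·(-2) + (0.9)·(3) - 2.6 = -3.1
ŷ2 = (0.8)·(2) + (0.4)·(-4) + (0.9)·(5) - 2.6 = 1.9
ŷ3 = (0.8)·(1) + (0.4)·(2) + (0.9)·(0) - 2.6 = -1.0
errors² = [0.01, 0.25, 1.21, 0.64]
MSE = 2.1100/4 = 0.5275

0.5275


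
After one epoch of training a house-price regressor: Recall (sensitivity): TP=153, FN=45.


Recall = TP/(TP+FN)
= 153/(153+45)
= 153/198 = 77.27%

77.27%


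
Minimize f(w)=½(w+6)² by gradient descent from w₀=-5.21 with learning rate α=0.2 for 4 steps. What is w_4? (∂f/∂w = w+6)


step 1: grad = -5.21+6 = 0.79; w = -5.21 - 0.2·(0.79) = -5.368
step 2: grad = -5.368+6 = 0.632; w = -5.368 - 0.2·(0.632) = -5.4944
step 3: grad = -5.4944+6 = 0.5056; w = -5.4944 - 0.2·(0.5056) = -5.59552
step 4: grad = -5.59552+6 = 0.40448; w = -5.59552 - 0.2·(0.40448) = -5.676416

-5.676416


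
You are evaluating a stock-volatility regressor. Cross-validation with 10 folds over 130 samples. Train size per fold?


Fold size = 130/10 = 13
Training per fold = 130 - 13 = 117

117


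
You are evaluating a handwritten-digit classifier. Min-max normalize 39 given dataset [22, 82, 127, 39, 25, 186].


min=22, max=186
(39-22)/(186-22) = 17/164 = 0.1037

0.1037


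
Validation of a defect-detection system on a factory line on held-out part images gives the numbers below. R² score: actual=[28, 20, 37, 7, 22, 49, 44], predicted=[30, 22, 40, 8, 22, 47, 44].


ȳ = 29.5714
SS_res = Σ(y-ŷ)² = 22
SS_tot = Σ(y-ȳ)² = 1301.71
R² = 1 - SS_res/SS_tot = 1 - 0.0169 = 0.9831

0.9831


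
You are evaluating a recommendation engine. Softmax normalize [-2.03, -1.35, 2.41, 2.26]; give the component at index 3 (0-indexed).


Exponentials: e^-2.03=0.1313, e^-1.35=0.2592, e^2.41=11.134, e^2.26=9.5831
Sum = 21.1076
Softmax = [0.0062, 0.0123, 0.5275, 0.454]
p[3] = 9.5831/21.1076 = 0.454

0.454


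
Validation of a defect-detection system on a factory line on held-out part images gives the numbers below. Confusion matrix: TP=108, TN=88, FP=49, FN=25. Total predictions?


Total = TP + TN + FP + FN
= 108 + 88 + 49 + 25
= 270
(Predicted positive: 157, predicted negative: 113)

270


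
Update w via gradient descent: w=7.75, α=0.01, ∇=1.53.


w_new = w - α·∇
= 7.75 - 0.01·1.53
= 7.75 - 0.0153
= 7.7347

7.7347


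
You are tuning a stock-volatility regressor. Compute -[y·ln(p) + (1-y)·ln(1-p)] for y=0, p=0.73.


BCE = -[y·ln(p) + (1-y)·ln(1-p)]
= -0 - 1·ln(1-0.73)
= -ln(0.27) = 1.3093

1.3093


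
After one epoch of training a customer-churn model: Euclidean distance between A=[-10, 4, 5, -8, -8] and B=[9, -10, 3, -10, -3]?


d = √((-10-9)² + (4+ 10)² + (5-3)² + (-8+ 10)² + (-8+ 3)²)
  = √(361 + 196 + 4 + 4 + 25)
  = √590 = 24.2899

24.2899


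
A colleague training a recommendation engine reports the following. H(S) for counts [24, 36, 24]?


Probabilities: [24/84, 36/84, 24/84] ≈ [0.2857, 0.4286, 0.2857]
H = -((24/84)·log₂(24/84) + (36/84)·log₂(36/84) + (24/84)·log₂(24/84))
  = 1.5567 bits

1.5567 bits


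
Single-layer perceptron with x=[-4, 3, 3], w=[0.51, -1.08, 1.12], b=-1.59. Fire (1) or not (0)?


z = (-4)·(0.51) + (3)·(-1.08) + (3)·(1.12) - 1.59
  = -3.51
step(z) = 0 (z<0)

0
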